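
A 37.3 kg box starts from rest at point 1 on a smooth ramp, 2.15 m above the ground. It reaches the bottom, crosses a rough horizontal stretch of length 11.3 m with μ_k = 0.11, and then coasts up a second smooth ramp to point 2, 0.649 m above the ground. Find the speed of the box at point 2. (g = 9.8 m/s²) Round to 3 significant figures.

Energy at 1: mgh₁ = (37.3)(9.8)(2.15) = 785.91 J
Friction loss: W_f = μ_k mg d = 454.4 J
At 2: ½mv² + mgh₂ = mgh₁ − W_f
½mv² = 785.91 − 454.4 − 237.24 = 94.309 J
v = √(2 × 94.309/37.3) = 2.249 m/s

v = 2.25 m/s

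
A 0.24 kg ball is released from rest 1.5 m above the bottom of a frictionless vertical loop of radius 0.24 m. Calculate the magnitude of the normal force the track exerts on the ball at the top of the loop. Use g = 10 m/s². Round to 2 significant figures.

Energy from release to top (height 2r): mgh = ½mv_top² + mg(2r)
v_top² = 2g(h − 2r) = 2(10)(1.5 − 0.4800) = 20.400 m²/s²
At the top, both N and weight point toward the centre: N + mg = mv_top²/r
N = m(v_top²/r − g) = 0.24(20.400/0.24 − 10) = 18.00 N

N = 18 N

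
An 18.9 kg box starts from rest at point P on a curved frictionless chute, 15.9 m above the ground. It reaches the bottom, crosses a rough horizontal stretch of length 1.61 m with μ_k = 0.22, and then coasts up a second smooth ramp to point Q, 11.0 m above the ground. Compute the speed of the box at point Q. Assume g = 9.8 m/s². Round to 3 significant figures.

v = 9.44 m/s

Energy at P: mgh₁ = (18.9)(9.8)(15.9) = 2945.0 J
Friction loss: W_f = μ_k mg d = 65.60 J
At Q: ½mv² + mgh₂ = mgh₁ − W_f
½mv² = 2945.0 − 65.60 − 2037.4 = 841.97 J
v = √(2 × 841.97/18.9) = 9.439 m/s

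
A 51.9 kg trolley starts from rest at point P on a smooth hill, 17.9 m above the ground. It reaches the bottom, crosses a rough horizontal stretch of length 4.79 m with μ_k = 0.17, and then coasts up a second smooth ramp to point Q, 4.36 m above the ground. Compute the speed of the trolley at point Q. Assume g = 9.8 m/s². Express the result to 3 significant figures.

Energy at P: mgh₁ = (51.9)(9.8)(17.9) = 9104.3 J
Friction loss: W_f = μ_k mg d = 414.2 J
At Q: ½mv² + mgh₂ = mgh₁ − W_f
½mv² = 9104.3 − 414.2 − 2217.6 = 6472.5 J
v = √(2 × 6472.5/51.9) = 15.79 m/s

v = 15.8 m/s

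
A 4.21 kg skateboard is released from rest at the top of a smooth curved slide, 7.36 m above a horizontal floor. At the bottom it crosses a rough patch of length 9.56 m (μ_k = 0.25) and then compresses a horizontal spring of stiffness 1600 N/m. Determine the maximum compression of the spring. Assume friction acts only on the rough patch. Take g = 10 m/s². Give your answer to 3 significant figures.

Initial energy: E₁ = mgh = (4.21)(10)(7.36) = 309.86 J
Friction removes W_f = μ_k mg d = (0.25)(4.21)(10)(9.56) = 100.6 J
Energy reaching the spring: E = 309.86 − 100.6 = 209.24 J
At max compression ½kx² = E ⇒ x = √(2E/k) = √(2 × 209.24/1600) = 0.5114 m

x = 0.511 m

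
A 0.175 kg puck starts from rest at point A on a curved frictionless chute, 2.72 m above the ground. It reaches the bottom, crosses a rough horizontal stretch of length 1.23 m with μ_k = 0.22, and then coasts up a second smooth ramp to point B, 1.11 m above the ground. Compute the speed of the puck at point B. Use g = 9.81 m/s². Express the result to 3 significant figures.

v = 5.13 m/s

Energy at A: mgh₁ = (0.175)(9.81)(2.72) = 4.6696 J
Friction loss: W_f = μ_k mg d = 0.4646 J
At B: ½mv² + mgh₂ = mgh₁ − W_f
½mv² = 4.6696 − 0.4646 − 1.9056 = 2.2994 J
v = √(2 × 2.2994/0.175) = 5.126 m/s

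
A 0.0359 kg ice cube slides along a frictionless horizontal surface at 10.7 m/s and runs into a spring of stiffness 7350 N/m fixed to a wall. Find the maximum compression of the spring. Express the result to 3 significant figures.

Conservation of energy between contact and max compression: ½mv² = ½kx²
x = v√(m/k) = 10.7 × √(0.0359/7350) = 0.02365 m

x = 0.0236 m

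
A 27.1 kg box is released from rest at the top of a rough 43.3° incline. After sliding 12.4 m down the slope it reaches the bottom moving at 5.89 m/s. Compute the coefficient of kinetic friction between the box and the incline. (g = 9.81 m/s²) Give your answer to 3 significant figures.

Energy balance down the incline: mg L sinθ − ½mv² = μ_k (mg cosθ) L
mgL sinθ = 2260.8 J; ½mv² = 470.08 J
W_f = 2260.8 − 470.08 = 1791 J
μ_k = W_f/(mg cosθ · L) = 1791/(193.5 × 12.4) = 0.7464

μ_k = 0.746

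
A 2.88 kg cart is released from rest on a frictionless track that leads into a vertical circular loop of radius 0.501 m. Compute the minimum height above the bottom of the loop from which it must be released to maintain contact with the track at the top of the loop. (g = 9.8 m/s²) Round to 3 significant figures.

At the top, for minimum speed gravity alone supplies the centripetal force: mg = mv_top²/r ⇒ v_top² = gr = 4.910 m²/s²
Energy conservation from release height h to the top (height 2r): mgh = ½mv_top² + mg(2r)
h = v_top²/(2g) + 2r = r/2 + 2r = 5r/2 = 1.252 m

h = 1.25 m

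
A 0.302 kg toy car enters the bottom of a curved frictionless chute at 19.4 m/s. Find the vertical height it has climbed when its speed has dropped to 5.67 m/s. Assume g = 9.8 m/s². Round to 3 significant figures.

h = 17.6 m

Conservation of energy: ½mv₁² = ½mv₂² + mgh
h = (v₁² − v₂²)/(2g) = (19.4² − 5.67²)/(2 × 9.8) = 17.56 m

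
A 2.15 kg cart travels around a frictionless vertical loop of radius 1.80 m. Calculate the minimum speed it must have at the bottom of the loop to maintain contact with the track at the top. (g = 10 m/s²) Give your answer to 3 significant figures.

v = 9.49 m/s

At the top: mg = mv_top²/r ⇒ v_top² = gr = 18.00 m²/s²
Energy from bottom to top (height 2r): ½mv_bot² = ½mv_top² + mg(2r)
v_bot² = gr + 4gr = 5gr = 90.00
v_bot = √(5gr) = 9.487 m/s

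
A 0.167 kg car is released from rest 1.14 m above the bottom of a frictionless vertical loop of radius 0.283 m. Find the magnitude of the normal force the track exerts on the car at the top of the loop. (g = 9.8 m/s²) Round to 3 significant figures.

Energy from release to top (height 2r): mgh = ½mv_top² + mg(2r)
v_top² = 2g(h − 2r) = 2(9.8)(1.14 − 0.5660) = 11.250 m²/s²
At the top, both N and weight point toward the centre: N + mg = mv_top²/r
N = m(v_top²/r − g) = 0.167(11.250/0.283 − 9.8) = 5.002 N

N = 5.00 N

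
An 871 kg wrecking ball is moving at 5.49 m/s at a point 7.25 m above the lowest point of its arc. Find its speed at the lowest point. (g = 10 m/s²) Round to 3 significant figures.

Energy conservation between the two points: ½mv₀² + mgh = ½mv²
The mass cancels from both sides.
v² = v₀² + 2gh = (5.49)² + 2(10)(7.25) = 175.14
v = √175.14 = 13.23 m/s

v = 13.2 m/s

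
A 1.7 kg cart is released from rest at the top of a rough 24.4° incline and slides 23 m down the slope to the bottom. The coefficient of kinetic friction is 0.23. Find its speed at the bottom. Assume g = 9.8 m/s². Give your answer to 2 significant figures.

Work–energy: mg(L sinθ) − μ_k(mg cosθ)L = ½mv²
mgh = mgL sinθ = (1.7)(9.8)(23)sin24.4° = 158.29 J
W_f = μ_k mg cosθ · L = (0.23)(1.7)(9.8)cos24.4°·23 = 80.26 J
½mv² = 158.29 − 80.26 = 78.034 J
v = √(2 × 78.034/1.7) = 9.581 m/s

v = 9.6 m/s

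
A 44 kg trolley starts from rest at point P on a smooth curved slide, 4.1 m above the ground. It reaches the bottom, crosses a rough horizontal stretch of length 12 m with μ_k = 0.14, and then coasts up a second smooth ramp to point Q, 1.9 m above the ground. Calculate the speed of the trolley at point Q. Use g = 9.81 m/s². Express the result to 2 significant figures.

v = 3.2 m/s

Energy at P: mgh₁ = (44)(9.81)(4.1) = 1769.7 J
Friction loss: W_f = μ_k mg d = 725.2 J
At Q: ½mv² + mgh₂ = mgh₁ − W_f
½mv² = 1769.7 − 725.2 − 820.12 = 224.45 J
v = √(2 × 224.45/44) = 3.194 m/s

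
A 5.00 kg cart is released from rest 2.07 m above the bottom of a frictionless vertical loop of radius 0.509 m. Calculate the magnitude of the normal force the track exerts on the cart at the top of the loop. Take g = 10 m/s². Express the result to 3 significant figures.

Energy from release to top (height 2r): mgh = ½mv_top² + mg(2r)
v_top² = 2g(h − 2r) = 2(10)(2.07 − 1.018) = 21.040 m²/s²
At the top, both N and weight point toward the centre: N + mg = mv_top²/r
N = m(v_top²/r − g) = 5.00(21.040/0.509 − 10) = 156.7 N

N = 157 N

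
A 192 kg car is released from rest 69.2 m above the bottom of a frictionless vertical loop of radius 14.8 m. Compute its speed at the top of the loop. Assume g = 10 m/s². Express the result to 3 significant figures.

Energy conservation: mgh = ½mv_top² + mg(2r)
v_top² = 2g(h − 2r) = 2(10)(69.2 − 29.60) = 792.0
v_top = 28.14 m/s

v = 28.1 m/s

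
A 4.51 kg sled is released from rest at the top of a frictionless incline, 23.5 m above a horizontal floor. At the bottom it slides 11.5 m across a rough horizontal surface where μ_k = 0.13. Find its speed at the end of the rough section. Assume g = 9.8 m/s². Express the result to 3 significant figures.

v = 20.8 m/s

Energy at the top = energy at the end + work done against friction:
mgh = ½mv² + μ_k m g d
W_f = μ_k mg d = (0.13)(4.51)(9.8)(11.5) = 66.08 J
½mv² = mgh − W_f = 1038.7 − 66.08 = 972.58 J
v = √(2 × 972.58/4.51) = 20.77 m/s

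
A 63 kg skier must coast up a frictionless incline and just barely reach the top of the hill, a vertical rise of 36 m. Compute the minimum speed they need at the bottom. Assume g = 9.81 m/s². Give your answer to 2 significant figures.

v = 27 m/s

At the top they are momentarily at rest, so all KE converts to PE: ½mv² = mgh
v = √(2gh) = √(2 × 9.81 × 36) = 26.58 m/s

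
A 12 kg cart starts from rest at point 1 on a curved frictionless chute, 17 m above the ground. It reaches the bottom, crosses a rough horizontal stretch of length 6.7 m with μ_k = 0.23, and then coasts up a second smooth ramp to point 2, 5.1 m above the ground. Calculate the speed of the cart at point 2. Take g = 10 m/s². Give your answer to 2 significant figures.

Energy at 1: mgh₁ = (12)(10)(17) = 2040.0 J
Friction loss: W_f = μ_k mg d = 184.9 J
At 2: ½mv² + mgh₂ = mgh₁ − W_f
½mv² = 2040.0 − 184.9 − 612.00 = 1243.1 J
v = √(2 × 1243.1/12) = 14.39 m/s

v = 14 m/s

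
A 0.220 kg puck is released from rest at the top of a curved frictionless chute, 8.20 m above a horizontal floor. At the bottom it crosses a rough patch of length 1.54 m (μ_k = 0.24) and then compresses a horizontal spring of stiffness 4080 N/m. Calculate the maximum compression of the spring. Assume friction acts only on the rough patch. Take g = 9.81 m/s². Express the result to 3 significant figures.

Initial energy: E₁ = mgh = (0.220)(9.81)(8.20) = 17.697 J
Friction removes W_f = μ_k mg d = (0.24)(0.220)(9.81)(1.54) = 0.7977 J
Energy reaching the spring: E = 17.697 − 0.7977 = 16.900 J
At max compression ½kx² = E ⇒ x = √(2E/k) = √(2 × 16.900/4080) = 0.09102 m

x = 0.0910 m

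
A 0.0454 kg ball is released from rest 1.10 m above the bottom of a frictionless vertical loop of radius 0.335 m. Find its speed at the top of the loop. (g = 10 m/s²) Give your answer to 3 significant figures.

Energy conservation: mgh = ½mv_top² + mg(2r)
v_top² = 2g(h − 2r) = 2(10)(1.10 − 0.6700) = 8.600
v_top = 2.933 m/s

v = 2.93 m/s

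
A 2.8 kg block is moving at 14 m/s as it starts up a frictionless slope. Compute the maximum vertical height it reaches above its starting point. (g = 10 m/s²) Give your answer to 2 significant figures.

By energy conservation, ½mv² = mgh
h = v²/(2g) = 14²/(2 × 10) = 9.800 m

h = 9.8 m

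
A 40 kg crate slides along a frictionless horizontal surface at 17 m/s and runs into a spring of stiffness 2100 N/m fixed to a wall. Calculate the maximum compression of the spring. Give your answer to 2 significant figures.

At max compression the crate is momentarily at rest: ½mv² = ½kx²
x = v√(m/k) = 17 × √(40/2100) = 2.346 m

x = 2.3 m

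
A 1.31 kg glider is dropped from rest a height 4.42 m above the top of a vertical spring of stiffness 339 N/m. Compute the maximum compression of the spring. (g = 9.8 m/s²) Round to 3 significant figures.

Let x be the compression. The total drop is H + x, and the glider is instantaneously at rest at max compression, so energy conservation gives:
mg(H + x) = ½kx²
½(339)x² − (1.31)(9.8)x − (1.31)(9.8)(4.42) = 0
169.5x² − 12.84x − 56.74 = 0
x = [12.84 + √(164.8 + 38472)]/(2 × 169.5) = 0.6177 m

x = 0.618 m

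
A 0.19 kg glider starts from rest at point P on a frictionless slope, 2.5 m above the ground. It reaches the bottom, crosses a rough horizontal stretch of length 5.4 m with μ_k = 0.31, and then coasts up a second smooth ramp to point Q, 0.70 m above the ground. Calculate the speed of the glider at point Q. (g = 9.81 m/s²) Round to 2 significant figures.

Energy at P: mgh₁ = (0.19)(9.81)(2.5) = 4.6598 J
Friction loss: W_f = μ_k mg d = 3.120 J
At Q: ½mv² + mgh₂ = mgh₁ − W_f
½mv² = 4.6598 − 3.120 − 1.3047 = 0.23485 J
v = √(2 × 0.23485/0.19) = 1.572 m/s

v = 1.6 m/s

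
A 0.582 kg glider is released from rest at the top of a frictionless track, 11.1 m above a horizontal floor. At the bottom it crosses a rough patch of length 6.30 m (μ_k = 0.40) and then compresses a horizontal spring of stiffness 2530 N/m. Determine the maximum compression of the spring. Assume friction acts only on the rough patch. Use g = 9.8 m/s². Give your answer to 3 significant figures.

x = 0.197 m

Initial energy: E₁ = mgh = (0.582)(9.8)(11.1) = 63.310 J
Friction removes W_f = μ_k mg d = (0.40)(0.582)(9.8)(6.30) = 14.37 J
Energy reaching the spring: E = 63.310 − 14.37 = 48.937 J
At max compression ½kx² = E ⇒ x = √(2E/k) = √(2 × 48.937/2530) = 0.1967 m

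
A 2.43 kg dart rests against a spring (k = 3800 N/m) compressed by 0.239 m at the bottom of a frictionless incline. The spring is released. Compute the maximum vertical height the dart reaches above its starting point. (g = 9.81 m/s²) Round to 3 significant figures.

h = 4.55 m

All spring PE becomes gravitational PE at the highest point: ½kx² = mgh
h = kx²/(2mg) = (3800)(0.239)²/(2 × 2.43 × 9.81) = 4.553 m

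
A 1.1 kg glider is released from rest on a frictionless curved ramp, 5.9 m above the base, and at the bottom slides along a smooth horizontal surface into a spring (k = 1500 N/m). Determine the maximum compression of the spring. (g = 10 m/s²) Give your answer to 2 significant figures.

At max compression the glider is momentarily at rest: mgh = ½kx²
x = √(2mgh/k) = √(2 × 1.1 × 10 × 5.9 / 1500) = 0.2942 m

x = 0.29 m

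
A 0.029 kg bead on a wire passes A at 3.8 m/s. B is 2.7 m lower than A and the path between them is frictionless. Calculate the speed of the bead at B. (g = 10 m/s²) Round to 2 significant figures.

v = 8.3 m/s

By conservation of mechanical energy, ½mv₀² + mgh = ½mv²
v² = v₀² + 2gh = (3.8)² + 2(10)(2.7) = 68.440
v = √68.440 = 8.273 m/s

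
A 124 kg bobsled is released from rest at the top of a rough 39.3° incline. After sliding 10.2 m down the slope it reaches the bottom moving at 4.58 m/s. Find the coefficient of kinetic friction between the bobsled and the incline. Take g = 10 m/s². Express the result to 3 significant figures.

Energy balance down the incline: mg L sinθ − ½mv² = μ_k (mg cosθ) L
mgL sinθ = 8011.0 J; ½mv² = 1300.5 J
W_f = 8011.0 − 1300.5 = 6710 J
μ_k = W_f/(mg cosθ · L) = 6710/(959.6 × 10.2) = 0.6856

μ_k = 0.686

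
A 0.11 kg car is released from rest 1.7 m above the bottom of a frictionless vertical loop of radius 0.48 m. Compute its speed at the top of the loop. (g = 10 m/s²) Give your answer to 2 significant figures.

Energy conservation: mgh = ½mv_top² + mg(2r)
v_top² = 2g(h − 2r) = 2(10)(1.7 − 0.9600) = 14.80
v_top = 3.847 m/s

v = 3.8 m/s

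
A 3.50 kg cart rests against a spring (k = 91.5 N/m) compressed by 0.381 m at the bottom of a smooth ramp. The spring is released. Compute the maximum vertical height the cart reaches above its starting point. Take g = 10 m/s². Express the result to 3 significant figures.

h = 0.190 m

All spring PE becomes gravitational PE at the highest point: ½kx² = mgh
h = kx²/(2mg) = (91.5)(0.381)²/(2 × 3.50 × 10) = 0.1897 m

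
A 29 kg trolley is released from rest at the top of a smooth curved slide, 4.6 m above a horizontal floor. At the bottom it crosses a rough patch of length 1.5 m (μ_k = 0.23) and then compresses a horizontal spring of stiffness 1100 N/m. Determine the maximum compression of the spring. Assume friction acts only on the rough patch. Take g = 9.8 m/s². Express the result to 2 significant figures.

x = 1.5 m

Initial energy: E₁ = mgh = (29)(9.8)(4.6) = 1307.3 J
Friction removes W_f = μ_k mg d = (0.23)(29)(9.8)(1.5) = 98.05 J
Energy reaching the spring: E = 1307.3 − 98.05 = 1209.3 J
At max compression ½kx² = E ⇒ x = √(2E/k) = √(2 × 1209.3/1100) = 1.483 m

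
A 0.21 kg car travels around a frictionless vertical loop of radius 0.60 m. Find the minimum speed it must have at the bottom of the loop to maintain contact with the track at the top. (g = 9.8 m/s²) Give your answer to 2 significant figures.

At the top: mg = mv_top²/r ⇒ v_top² = gr = 5.880 m²/s²
Energy from bottom to top (height 2r): ½mv_bot² = ½mv_top² + mg(2r)
v_bot² = gr + 4gr = 5gr = 29.40
v_bot = √(5gr) = 5.422 m/s

v = 5.4 m/s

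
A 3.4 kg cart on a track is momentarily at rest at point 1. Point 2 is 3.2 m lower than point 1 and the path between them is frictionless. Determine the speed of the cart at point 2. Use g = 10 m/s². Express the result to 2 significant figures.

v = 8.0 m/s

Energy conservation between the two points: mgh = ½mv²
v = √(2gh) = √(2 × 10 × 3.2) = √64.000 = 8.000 m/s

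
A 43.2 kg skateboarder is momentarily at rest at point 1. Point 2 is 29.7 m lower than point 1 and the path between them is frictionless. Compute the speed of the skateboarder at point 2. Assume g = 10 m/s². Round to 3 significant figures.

Energy conservation between the two points: mgh = ½mv²
v = √(2gh) = √(2 × 10 × 29.7) = √594.00 = 24.37 m/s

v = 24.4 m/s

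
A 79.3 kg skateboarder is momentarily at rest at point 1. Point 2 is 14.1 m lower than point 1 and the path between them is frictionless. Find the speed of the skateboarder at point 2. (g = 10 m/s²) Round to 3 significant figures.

Mechanical energy is conserved (no friction): mgh = ½mv²
The mass cancels from both sides.
v = √(2gh) = √(2 × 10 × 14.1) = √282.00 = 16.79 m/s

v = 16.8 m/s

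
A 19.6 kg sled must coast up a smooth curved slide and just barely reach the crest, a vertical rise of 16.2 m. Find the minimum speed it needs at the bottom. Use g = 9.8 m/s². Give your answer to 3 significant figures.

v = 17.8 m/s

At the top it is momentarily at rest, so all KE converts to PE: ½mv² = mgh
v = √(2gh) = √(2 × 9.8 × 16.2) = 17.82 m/s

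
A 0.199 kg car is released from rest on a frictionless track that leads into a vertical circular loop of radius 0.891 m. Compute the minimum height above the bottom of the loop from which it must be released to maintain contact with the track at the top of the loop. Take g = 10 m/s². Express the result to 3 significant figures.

h = 2.23 m

At the top, for minimum speed gravity alone supplies the centripetal force: mg = mv_top²/r ⇒ v_top² = gr = 8.910 m²/s²
Energy conservation from release height h to the top (height 2r): mgh = ½mv_top² + mg(2r)
h = v_top²/(2g) + 2r = r/2 + 2r = 5r/2 = 2.228 m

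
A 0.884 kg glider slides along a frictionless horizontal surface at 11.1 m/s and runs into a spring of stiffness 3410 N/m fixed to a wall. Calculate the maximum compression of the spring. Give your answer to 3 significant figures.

All KE is stored as spring PE at maximum compression: ½mv² = ½kx²
x = v√(m/k) = 11.1 × √(0.884/3410) = 0.1787 m

x = 0.179 m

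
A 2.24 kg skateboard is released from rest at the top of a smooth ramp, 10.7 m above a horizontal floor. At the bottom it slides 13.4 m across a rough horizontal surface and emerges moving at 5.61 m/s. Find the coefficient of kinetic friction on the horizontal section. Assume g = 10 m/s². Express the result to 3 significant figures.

μ_k = 0.681

Energy bookkeeping (friction removes W_f = μ_k N d):
mgh = ½mv² + μ_k m g d
mgh = 239.68 J; ½mv² = 35.249 J
W_f = 239.68 − 35.249 = 204.4 J
μ_k = W_f/(mg·d) = 204.4/(22.40 × 13.4) = 0.6811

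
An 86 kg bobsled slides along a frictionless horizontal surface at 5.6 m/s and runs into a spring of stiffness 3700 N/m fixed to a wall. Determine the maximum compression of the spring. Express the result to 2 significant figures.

All KE is stored as spring PE at maximum compression: ½mv² = ½kx²
x = v√(m/k) = 5.6 × √(86/3700) = 0.8538 m

x = 0.85 m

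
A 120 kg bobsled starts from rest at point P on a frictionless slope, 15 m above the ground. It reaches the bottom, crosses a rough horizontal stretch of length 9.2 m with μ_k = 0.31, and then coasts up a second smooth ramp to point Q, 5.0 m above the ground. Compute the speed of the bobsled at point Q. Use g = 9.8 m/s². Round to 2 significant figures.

v = 12 m/s

Energy at P: mgh₁ = (120)(9.8)(15) = 17640 J
Friction loss: W_f = μ_k mg d = 3354 J
At Q: ½mv² + mgh₂ = mgh₁ − W_f
½mv² = 17640 − 3354 − 5880.0 = 8406.0 J
v = √(2 × 8406.0/120) = 11.84 m/s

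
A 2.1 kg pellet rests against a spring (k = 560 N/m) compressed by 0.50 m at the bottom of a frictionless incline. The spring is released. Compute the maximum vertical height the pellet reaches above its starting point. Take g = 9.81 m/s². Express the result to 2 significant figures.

h = 3.4 m

All spring PE becomes gravitational PE at the highest point: ½kx² = mgh
h = kx²/(2mg) = (560)(0.50)²/(2 × 2.1 × 9.81) = 3.398 m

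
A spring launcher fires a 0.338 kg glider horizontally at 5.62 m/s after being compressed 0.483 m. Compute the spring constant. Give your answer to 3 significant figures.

Spring PE at full compression equals KE at release: ½kx² = ½mv²
k = mv²/x² = (0.338)(5.62)²/(0.483)² = 45.76 N/m

k = 45.8 N/m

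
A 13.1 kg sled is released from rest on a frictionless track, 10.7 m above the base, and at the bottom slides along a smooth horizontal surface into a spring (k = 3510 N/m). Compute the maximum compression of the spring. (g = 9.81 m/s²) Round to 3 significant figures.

Energy conservation (no friction) from release to max compression: mgh = ½kx²
x = √(2mgh/k) = √(2 × 13.1 × 9.81 × 10.7 / 3510) = 0.8852 m

x = 0.885 m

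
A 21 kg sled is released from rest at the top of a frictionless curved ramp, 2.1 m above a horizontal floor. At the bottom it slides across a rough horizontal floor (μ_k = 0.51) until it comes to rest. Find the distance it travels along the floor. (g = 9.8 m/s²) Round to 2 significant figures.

d = 4.1 m

Energy bookkeeping (friction removes W_f = μ_k N d):
At rest all PE has been dissipated by friction: mgh = μ_k m g d
d = h/μ_k = 2.1/0.51 = 4.118 m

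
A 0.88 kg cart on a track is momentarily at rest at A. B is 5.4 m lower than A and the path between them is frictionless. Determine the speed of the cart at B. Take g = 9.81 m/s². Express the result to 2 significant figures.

v = 10 m/s

Equating total energy at the two states: mgh = ½mv²
v = √(2gh) = √(2 × 9.81 × 5.4) = √105.95 = 10.29 m/s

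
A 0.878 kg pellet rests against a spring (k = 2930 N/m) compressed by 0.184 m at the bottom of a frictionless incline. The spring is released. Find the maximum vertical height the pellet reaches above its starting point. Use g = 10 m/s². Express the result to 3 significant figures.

h = 5.65 m

All spring PE becomes gravitational PE at the highest point: ½kx² = mgh
h = kx²/(2mg) = (2930)(0.184)²/(2 × 0.878 × 10) = 5.649 m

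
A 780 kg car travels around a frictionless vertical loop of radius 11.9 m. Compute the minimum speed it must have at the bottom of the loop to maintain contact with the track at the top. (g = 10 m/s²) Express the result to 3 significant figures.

At the top: mg = mv_top²/r ⇒ v_top² = gr = 119.0 m²/s²
Energy from bottom to top (height 2r): ½mv_bot² = ½mv_top² + mg(2r)
v_bot² = gr + 4gr = 5gr = 595.0
v_bot = √(5gr) = 24.39 m/s

v = 24.4 m/s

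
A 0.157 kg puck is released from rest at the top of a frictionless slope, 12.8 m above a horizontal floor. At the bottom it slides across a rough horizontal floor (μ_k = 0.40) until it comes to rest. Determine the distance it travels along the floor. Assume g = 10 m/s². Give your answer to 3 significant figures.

d = 32.0 m

Energy at the top = energy at the end + work done against friction:
At rest all PE has been dissipated by friction: mgh = μ_k m g d
d = h/μ_k = 12.8/0.40 = 32.00 m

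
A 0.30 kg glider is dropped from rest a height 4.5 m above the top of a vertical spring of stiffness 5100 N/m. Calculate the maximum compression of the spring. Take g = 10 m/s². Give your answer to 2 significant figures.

x = 0.073 m

Measuring PE from the top of the relaxed spring, at max compression the glider has dropped H + x with zero KE, so:
mg(H + x) = ½kx²
½(5100)x² − (0.30)(10)x − (0.30)(10)(4.5) = 0
2550x² − 3.000x − 13.50 = 0
x = [3.000 + √(9.000 + 137700)]/(2 × 2550) = 0.07335 m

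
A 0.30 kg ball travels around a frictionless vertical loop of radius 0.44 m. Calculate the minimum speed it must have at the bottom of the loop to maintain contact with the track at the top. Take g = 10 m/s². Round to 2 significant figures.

At the top: mg = mv_top²/r ⇒ v_top² = gr = 4.400 m²/s²
Energy from bottom to top (height 2r): ½mv_bot² = ½mv_top² + mg(2r)
v_bot² = gr + 4gr = 5gr = 22.00
v_bot = √(5gr) = 4.690 m/s

v = 4.7 m/s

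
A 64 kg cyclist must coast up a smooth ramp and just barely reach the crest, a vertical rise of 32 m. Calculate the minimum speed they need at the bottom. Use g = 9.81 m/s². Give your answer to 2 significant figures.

v = 25 m/s

At the top they are momentarily at rest, so all KE converts to PE: ½mv² = mgh
v = √(2gh) = √(2 × 9.81 × 32) = 25.06 m/s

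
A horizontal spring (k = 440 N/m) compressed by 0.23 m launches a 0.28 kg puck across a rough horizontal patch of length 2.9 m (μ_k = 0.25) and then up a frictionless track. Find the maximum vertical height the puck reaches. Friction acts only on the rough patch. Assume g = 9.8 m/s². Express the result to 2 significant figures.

Spring energy: E₀ = ½kx² = ½(440)(0.23)² = 11.638 J
Friction: W_f = μ_k mg d = (0.25)(0.28)(9.8)(2.9) = 1.989 J
Energy at base of ramp: E = 11.638 − 1.989 = 9.6486 J
At max height all remaining energy is PE: mgh = E ⇒ h = E/(mg) = 9.6486/(0.28 × 9.8) = 3.516 m

h = 3.5 m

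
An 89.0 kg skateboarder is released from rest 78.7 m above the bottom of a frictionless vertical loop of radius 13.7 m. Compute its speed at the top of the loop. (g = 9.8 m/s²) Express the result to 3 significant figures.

Energy conservation: mgh = ½mv_top² + mg(2r)
v_top² = 2g(h − 2r) = 2(9.8)(78.7 − 27.40) = 1005
v_top = 31.71 m/s

v = 31.7 m/s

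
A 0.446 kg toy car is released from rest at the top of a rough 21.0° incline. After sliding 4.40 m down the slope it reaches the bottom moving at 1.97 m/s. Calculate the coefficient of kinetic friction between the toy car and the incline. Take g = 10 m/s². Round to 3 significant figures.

Energy balance down the incline: mg L sinθ − ½mv² = μ_k (mg cosθ) L
mgL sinθ = 7.0326 J; ½mv² = 0.86544 J
W_f = 7.0326 − 0.86544 = 6.167 J
μ_k = W_f/(mg cosθ · L) = 6.167/(4.164 × 4.40) = 0.3366

μ_k = 0.337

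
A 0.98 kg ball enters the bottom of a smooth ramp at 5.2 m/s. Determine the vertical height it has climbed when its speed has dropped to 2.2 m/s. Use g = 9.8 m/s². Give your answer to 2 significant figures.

Energy balance between the two points: ½mv₁² = ½mv₂² + mgh
h = (v₁² − v₂²)/(2g) = (5.2² − 2.2²)/(2 × 9.8) = 1.133 m

h = 1.1 m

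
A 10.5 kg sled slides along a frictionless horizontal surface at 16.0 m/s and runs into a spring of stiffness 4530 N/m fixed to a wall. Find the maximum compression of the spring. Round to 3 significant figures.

At max compression the sled is momentarily at rest: ½mv² = ½kx²
x = v√(m/k) = 16.0 × √(10.5/4530) = 0.7703 m

x = 0.770 m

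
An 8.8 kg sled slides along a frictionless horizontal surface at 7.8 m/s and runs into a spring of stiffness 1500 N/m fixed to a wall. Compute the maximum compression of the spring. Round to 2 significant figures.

At max compression the sled is momentarily at rest: ½mv² = ½kx²
x = v√(m/k) = 7.8 × √(8.8/1500) = 0.5974 m

x = 0.60 m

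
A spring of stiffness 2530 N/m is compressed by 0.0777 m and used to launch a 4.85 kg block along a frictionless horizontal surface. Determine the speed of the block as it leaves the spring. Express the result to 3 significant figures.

v = 1.77 m/s

The block leaves the spring when the spring is at natural length, so ½kx² = ½mv²
v = x√(k/m) = 0.0777 × √(2530/4.85) = 1.775 m/s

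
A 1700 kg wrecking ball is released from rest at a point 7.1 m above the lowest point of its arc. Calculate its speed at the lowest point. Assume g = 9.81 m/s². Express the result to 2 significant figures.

v = 12 m/s

Mechanical energy is conserved (no friction): mgh = ½mv²
v = √(2gh) = √(2 × 9.81 × 7.1) = √139.30 = 11.80 m/s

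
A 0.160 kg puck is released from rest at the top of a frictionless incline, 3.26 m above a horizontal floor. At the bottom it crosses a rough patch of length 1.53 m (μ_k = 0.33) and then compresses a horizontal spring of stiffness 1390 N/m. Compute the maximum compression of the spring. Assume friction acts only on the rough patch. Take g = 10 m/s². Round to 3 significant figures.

x = 0.0796 m

Initial energy: E₁ = mgh = (0.160)(10)(3.26) = 5.2160 J
Friction removes W_f = μ_k mg d = (0.33)(0.160)(10)(1.53) = 0.8078 J
Energy reaching the spring: E = 5.2160 − 0.8078 = 4.4082 J
At max compression ½kx² = E ⇒ x = √(2E/k) = √(2 × 4.4082/1390) = 0.07964 m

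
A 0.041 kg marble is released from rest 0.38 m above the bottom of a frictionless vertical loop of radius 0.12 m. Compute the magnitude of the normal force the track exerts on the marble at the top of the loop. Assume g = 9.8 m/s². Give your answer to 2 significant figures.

N = 0.54 N

Energy from release to top (height 2r): mgh = ½mv_top² + mg(2r)
v_top² = 2g(h − 2r) = 2(9.8)(0.38 − 0.2400) = 2.7440 m²/s²
At the top, both N and weight point toward the centre: N + mg = mv_top²/r
N = m(v_top²/r − g) = 0.041(2.7440/0.12 − 9.8) = 0.5357 N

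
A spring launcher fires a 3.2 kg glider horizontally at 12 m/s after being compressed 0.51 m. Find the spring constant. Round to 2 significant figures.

k = 1800 N/m

½kx² = ½mv²
k = mv²/x² = (3.2)(12)²/(0.51)² = 1772 N/m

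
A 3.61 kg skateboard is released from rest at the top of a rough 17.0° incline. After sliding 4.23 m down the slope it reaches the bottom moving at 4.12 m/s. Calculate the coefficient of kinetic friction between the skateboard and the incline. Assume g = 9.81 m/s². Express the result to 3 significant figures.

μ_k = 0.0919

mgh = ½mv² + μ_k (mg cosθ) L, with h = L sinθ
mgL sinθ = 43.798 J; ½mv² = 30.639 J
W_f = 43.798 − 30.639 = 13.16 J
μ_k = W_f/(mg cosθ · L) = 13.16/(33.87 × 4.23) = 0.09186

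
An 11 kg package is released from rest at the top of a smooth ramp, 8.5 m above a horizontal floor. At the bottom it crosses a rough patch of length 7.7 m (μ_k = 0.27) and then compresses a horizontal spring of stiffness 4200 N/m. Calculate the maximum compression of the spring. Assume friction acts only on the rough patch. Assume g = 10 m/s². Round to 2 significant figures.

x = 0.58 m

Initial energy: E₁ = mgh = (11)(10)(8.5) = 935.00 J
Friction removes W_f = μ_k mg d = (0.27)(11)(10)(7.7) = 228.7 J
Energy reaching the spring: E = 935.00 − 228.7 = 706.31 J
At max compression ½kx² = E ⇒ x = √(2E/k) = √(2 × 706.31/4200) = 0.5799 m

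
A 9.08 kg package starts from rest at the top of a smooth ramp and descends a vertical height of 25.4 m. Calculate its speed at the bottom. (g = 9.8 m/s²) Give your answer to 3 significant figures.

v = 22.3 m/s

By conservation of mechanical energy, mgh = ½mv²
The mass cancels from both sides.
v = √(2gh) = √(2 × 9.8 × 25.4) = √497.84 = 22.31 m/s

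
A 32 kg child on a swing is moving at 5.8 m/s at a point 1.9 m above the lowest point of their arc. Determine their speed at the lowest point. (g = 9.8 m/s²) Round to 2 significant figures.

v = 8.4 m/s

By conservation of mechanical energy, ½mv₀² + mgh = ½mv²
v² = v₀² + 2gh = (5.8)² + 2(9.8)(1.9) = 70.880
v = √70.880 = 8.419 m/s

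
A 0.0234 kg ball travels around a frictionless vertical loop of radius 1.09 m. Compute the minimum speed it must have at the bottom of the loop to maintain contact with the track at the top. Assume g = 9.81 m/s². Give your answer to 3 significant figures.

v = 7.31 m/s

At the top: mg = mv_top²/r ⇒ v_top² = gr = 10.69 m²/s²
Energy from bottom to top (height 2r): ½mv_bot² = ½mv_top² + mg(2r)
v_bot² = gr + 4gr = 5gr = 53.46
v_bot = √(5gr) = 7.312 m/s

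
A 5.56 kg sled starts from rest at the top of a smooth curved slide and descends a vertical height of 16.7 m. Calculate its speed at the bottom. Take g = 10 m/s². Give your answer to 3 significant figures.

Equating total energy at the two states: mgh = ½mv²
v = √(2gh) = √(2 × 10 × 16.7) = √334.00 = 18.28 m/s

v = 18.3 m/s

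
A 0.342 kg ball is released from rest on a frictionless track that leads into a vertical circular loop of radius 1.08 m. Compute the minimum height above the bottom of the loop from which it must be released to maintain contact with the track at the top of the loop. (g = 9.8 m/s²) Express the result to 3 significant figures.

At the top, for minimum speed gravity alone supplies the centripetal force: mg = mv_top²/r ⇒ v_top² = gr = 10.58 m²/s²
Energy conservation from release height h to the top (height 2r): mgh = ½mv_top² + mg(2r)
h = v_top²/(2g) + 2r = r/2 + 2r = 5r/2 = 2.700 m

h = 2.70 m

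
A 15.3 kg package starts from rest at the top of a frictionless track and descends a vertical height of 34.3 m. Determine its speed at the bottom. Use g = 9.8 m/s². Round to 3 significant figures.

Mechanical energy is conserved (no friction): mgh = ½mv²
v = √(2gh) = √(2 × 9.8 × 34.3) = √672.28 = 25.93 m/s

v = 25.9 m/s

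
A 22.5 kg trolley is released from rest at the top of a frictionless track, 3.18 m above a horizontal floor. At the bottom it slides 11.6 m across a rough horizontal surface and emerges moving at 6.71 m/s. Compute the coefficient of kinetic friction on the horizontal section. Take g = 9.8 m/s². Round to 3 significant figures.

Energy bookkeeping (friction removes W_f = μ_k N d):
mgh = ½mv² + μ_k m g d
mgh = 701.19 J; ½mv² = 506.52 J
W_f = 701.19 − 506.52 = 194.7 J
μ_k = W_f/(mg·d) = 194.7/(220.5 × 11.6) = 0.07611

μ_k = 0.0761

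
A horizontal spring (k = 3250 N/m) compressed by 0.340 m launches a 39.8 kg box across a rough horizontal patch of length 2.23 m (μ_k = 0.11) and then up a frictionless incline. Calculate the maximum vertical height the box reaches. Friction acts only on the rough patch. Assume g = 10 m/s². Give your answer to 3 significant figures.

h = 0.227 m

Spring energy: E₀ = ½kx² = ½(3250)(0.340)² = 187.85 J
Friction: W_f = μ_k mg d = (0.11)(39.8)(10)(2.23) = 97.63 J
Energy at base of ramp: E = 187.85 − 97.63 = 90.221 J
At max height all remaining energy is PE: mgh = E ⇒ h = E/(mg) = 90.221/(39.8 × 10) = 0.2267 m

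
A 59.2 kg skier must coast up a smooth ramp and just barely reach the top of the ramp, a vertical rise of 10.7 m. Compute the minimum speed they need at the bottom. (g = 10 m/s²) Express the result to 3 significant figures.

v = 14.6 m/s

At the top they are momentarily at rest, so all KE converts to PE: ½mv² = mgh
v = √(2gh) = √(2 × 10 × 10.7) = 14.63 m/s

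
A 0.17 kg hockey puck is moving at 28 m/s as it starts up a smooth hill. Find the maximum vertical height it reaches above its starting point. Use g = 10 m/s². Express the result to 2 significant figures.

h = 39 m

Setting KE at the bottom equal to PE gained: ½mv² = mgh
h = v²/(2g) = 28²/(2 × 10) = 39.20 m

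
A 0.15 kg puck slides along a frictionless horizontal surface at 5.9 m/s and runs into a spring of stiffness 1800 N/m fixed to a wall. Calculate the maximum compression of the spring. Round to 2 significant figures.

x = 0.054 m

Conservation of energy between contact and max compression: ½mv² = ½kx²
x = v√(m/k) = 5.9 × √(0.15/1800) = 0.05386 m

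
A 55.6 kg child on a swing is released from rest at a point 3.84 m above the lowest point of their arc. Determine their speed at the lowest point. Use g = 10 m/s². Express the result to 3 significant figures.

By conservation of mechanical energy, mgh = ½mv²
v = √(2gh) = √(2 × 10 × 3.84) = √76.800 = 8.764 m/s

v = 8.76 m/s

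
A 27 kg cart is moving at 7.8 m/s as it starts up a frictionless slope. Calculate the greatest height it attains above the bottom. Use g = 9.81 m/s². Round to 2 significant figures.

h = 3.1 m

Setting KE at the bottom equal to PE gained: ½mv² = mgh
h = v²/(2g) = 7.8²/(2 × 9.81) = 3.101 m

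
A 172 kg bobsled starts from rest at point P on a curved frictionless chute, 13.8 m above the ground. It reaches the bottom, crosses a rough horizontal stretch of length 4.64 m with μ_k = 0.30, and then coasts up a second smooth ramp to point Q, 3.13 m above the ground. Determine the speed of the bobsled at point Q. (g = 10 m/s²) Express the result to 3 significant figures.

v = 13.6 m/s

Energy at P: mgh₁ = (172)(10)(13.8) = 23736 J
Friction loss: W_f = μ_k mg d = 2394 J
At Q: ½mv² + mgh₂ = mgh₁ − W_f
½mv² = 23736 − 2394 − 5383.6 = 15958 J
v = √(2 × 15958/172) = 13.62 m/s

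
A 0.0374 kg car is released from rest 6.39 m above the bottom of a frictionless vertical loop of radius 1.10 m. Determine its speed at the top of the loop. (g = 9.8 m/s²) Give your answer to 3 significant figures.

v = 9.06 m/s

Energy conservation: mgh = ½mv_top² + mg(2r)
v_top² = 2g(h − 2r) = 2(9.8)(6.39 − 2.200) = 82.12
v_top = 9.062 m/s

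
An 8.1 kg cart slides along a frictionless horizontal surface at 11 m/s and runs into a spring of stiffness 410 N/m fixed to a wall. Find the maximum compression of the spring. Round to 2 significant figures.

x = 1.5 m

Conservation of energy between contact and max compression: ½mv² = ½kx²
x = v√(m/k) = 11 × √(8.1/410) = 1.546 m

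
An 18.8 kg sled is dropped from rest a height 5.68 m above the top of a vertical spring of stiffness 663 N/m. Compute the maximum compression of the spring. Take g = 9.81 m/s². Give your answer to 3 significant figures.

Let x be the compression. The total drop is H + x, and the sled is instantaneously at rest at max compression, so energy conservation gives:
mg(H + x) = ½kx²
½(663)x² − (18.8)(9.81)x − (18.8)(9.81)(5.68) = 0
331.5x² − 184.4x − 1048 = 0
x = [184.4 + √(34014 + 1.3891e+06)]/(2 × 331.5) = 2.077 m

x = 2.08 m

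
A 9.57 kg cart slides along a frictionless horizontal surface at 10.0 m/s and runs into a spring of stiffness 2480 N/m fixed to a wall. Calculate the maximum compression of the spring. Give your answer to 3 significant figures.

At max compression the cart is momentarily at rest: ½mv² = ½kx²
x = v√(m/k) = 10.0 × √(9.57/2480) = 0.6212 m

x = 0.621 m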